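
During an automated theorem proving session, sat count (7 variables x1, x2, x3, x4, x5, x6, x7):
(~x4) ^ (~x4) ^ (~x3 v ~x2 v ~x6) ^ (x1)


CNF with 4 clauses over 7 vars (128 assignments).
An assignment satisfies CNF iff every clause has >=1 true literal.
Check each row (bits = x1,x2,x3,x4,x5,x6,x7; clause T/F shown):
  row 0 [0000000]: clauses=TTTF -> 0
  row 1 [0000001]: clauses=TTTF -> 0
  row 2 [0000010]: clauses=TTTF -> 0
  row 3 [0000011]: clauses=TTTF -> 0
  row 4 [0000100]: clauses=TTTF -> 0
  (every remaining row is evaluated the same way; all 128 results are listed next)
Full result column, 8 rows per line (x1,x2,x3,x4 fixed per line; x5,x6,x7 runs 000..111 left to right):
  rows 0-7 [x1,x2,x3,x4=0000]: 00000000  (ones: 0)
  rows 8-15 [x1,x2,x3,x4=0001]: 00000000  (ones: 0)
  rows 16-23 [x1,x2,x3,x4=0010]: 00000000  (ones: 0)
  rows 24-31 [x1,x2,x3,x4=0011]: 00000000  (ones: 0)
  rows 32-39 [x1,x2,x3,x4=0100]: 00000000  (ones: 0)
  rows 40-47 [x1,x2,x3,x4=0101]: 00000000  (ones: 0)
  rows 48-55 [x1,x2,x3,x4=0110]: 00000000  (ones: 0)
  rows 56-63 [x1,x2,x3,x4=0111]: 00000000  (ones: 0)
  rows 64-71 [x1,x2,x3,x4=1000]: 11111111  (ones: 8)
  rows 72-79 [x1,x2,x3,x4=1001]: 00000000  (ones: 0)
  rows 80-87 [x1,x2,x3,x4=1010]: 11111111  (ones: 8)
  rows 88-95 [x1,x2,x3,x4=1011]: 00000000  (ones: 0)
  rows 96-103 [x1,x2,x3,x4=1100]: 11111111  (ones: 8)
  rows 104-111 [x1,x2,x3,x4=1101]: 00000000  (ones: 0)
  rows 112-119 [x1,x2,x3,x4=1110]: 11001100  (ones: 4)
  rows 120-127 [x1,x2,x3,x4=1111]: 00000000  (ones: 0)
Satisfying assignments = 0+0+0+0+0+0+0+0+8+0+8+0+8+0+4+0 = 28

28


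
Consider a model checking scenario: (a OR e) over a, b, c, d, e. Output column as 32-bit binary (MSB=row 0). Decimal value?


Formula: (a OR e) over a, b, c, d, e (32 rows)
Evaluate each row (bits = a,b,c,d,e, MSB first):
  row 0 [00000]: (0 OR 0) -> 0
  row 1 [00001]: (0 OR 1) -> 1
  row 2 [00010]: (0 OR 0) -> 0
  row 3 [00011]: (0 OR 1) -> 1
  row 4 [00100]: (0 OR 0) -> 0
  row 5 [00101]: (0 OR 1) -> 1
  row 6 [00110]: (0 OR 0) -> 0
  row 7 [00111]: (0 OR 1) -> 1
  row 8 [01000]: (0 OR 0) -> 0
  row 9 [01001]: (0 OR 1) -> 1
  row 10 [01010]: (0 OR 0) -> 0
  row 11 [01011]: (0 OR 1) -> 1
  row 12 [01100]: (0 OR 0) -> 0
  row 13 [01101]: (0 OR 1) -> 1
  row 14 [01110]: (0 OR 0) -> 0
  row 15 [01111]: (0 OR 1) -> 1
  row 16 [10000]: (1 OR 0) -> 1
  row 17 [10001]: (1 OR 1) -> 1
  row 18 [10010]: (1 OR 0) -> 1
  row 19 [10011]: (1 OR 1) -> 1
  row 20 [10100]: (1 OR 0) -> 1
  row 21 [10101]: (1 OR 1) -> 1
  row 22 [10110]: (1 OR 0) -> 1
  row 23 [10111]: (1 OR 1) -> 1
  row 24 [11000]: (1 OR 0) -> 1
  row 25 [11001]: (1 OR 1) -> 1
  row 26 [11010]: (1 OR 0) -> 1
  row 27 [11011]: (1 OR 1) -> 1
  row 28 [11100]: (1 OR 0) -> 1
  row 29 [11101]: (1 OR 1) -> 1
  row 30 [11110]: (1 OR 0) -> 1
  row 31 [11111]: (1 OR 1) -> 1
Full result column, 4 rows per line (a,b,c fixed per line; d,e runs 00..11 left to right):
  rows 0-3 [a,b,c=000]: 0101  = hex 5
  rows 4-7 [a,b,c=001]: 0101  = hex 5
  rows 8-11 [a,b,c=010]: 0101  = hex 5
  rows 12-15 [a,b,c=011]: 0101  = hex 5
  rows 16-19 [a,b,c=100]: 1111  = hex F
  rows 20-23 [a,b,c=101]: 1111  = hex F
  rows 24-27 [a,b,c=110]: 1111  = hex F
  rows 28-31 [a,b,c=111]: 1111  = hex F
Output column (row 0 .. row 31) = 01010101010101011111111111111111
Output column grouped in 4s = 0101 0101 0101 0101 1111 1111 1111 1111 = 0x5555FFFF
Convert to decimal digit by digit (value = value*16 + digit):
  5 -> 5
  5*16 + 5 = 85
  85*16 + 5 = 1365
  1365*16 + 5 = 21845
  21845*16 + 15 (F) = 349535
  349535*16 + 15 (F) = 5592575
  5592575*16 + 15 (F) = 89481215
  89481215*16 + 15 (F) = 1431699455
Decimal = 1431699455

1431699455


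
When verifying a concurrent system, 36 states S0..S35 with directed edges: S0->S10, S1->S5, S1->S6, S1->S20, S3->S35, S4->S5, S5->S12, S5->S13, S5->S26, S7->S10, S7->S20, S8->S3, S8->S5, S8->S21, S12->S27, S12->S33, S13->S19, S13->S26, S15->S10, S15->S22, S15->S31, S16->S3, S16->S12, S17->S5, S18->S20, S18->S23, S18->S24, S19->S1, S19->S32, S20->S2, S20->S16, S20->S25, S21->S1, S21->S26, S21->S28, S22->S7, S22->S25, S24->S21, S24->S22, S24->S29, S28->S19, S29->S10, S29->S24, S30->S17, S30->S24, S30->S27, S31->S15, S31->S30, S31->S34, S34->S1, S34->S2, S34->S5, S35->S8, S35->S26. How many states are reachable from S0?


BFS from S0:
  layer 0: {S0}
  layer 1: {S10}
Reachable set: {S0, S10}
Count = 2

2


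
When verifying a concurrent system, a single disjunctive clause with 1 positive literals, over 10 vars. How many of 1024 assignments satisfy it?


Step 1: Total=2^10=1024
Step 2: Unsat when all 1 false: 2^9=512
Step 3: Sat=1024-512=512

512


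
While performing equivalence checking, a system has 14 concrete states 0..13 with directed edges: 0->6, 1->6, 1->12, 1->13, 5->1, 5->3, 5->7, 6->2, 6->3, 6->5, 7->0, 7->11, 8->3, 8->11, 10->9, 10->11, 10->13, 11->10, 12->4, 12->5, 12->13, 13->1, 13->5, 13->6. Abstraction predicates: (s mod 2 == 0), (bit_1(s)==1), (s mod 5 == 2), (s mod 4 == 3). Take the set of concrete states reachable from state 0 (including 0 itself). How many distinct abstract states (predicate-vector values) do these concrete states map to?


BFS from 0:
Concrete reachable: {0, 1, 2, 3, 4, 5, 6, 7, 9, 10, 11, 12, 13}
Abstract via predicates (s mod 2 == 0), (bit_1(s)==1), (s mod 5 == 2), (s mod 4 == 3):
  (0,0,0,0) <- {1, 5, 9, 13}
  (0,1,0,1) <- {3, 11}
  (0,1,1,1) <- {7}
  (1,0,0,0) <- {0, 4}
  (1,0,1,0) <- {12}
  (1,1,0,0) <- {6, 10}
  (1,1,1,0) <- {2}
Distinct abstract states = 7

7


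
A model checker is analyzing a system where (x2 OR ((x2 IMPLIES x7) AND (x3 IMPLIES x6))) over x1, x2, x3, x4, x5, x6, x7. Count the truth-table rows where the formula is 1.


Formula: (x2 OR ((x2 IMPLIES x7) AND (x3 IMPLIES x6))) over 7 vars (128 rows)
Evaluate each row (x1, x2, x3, x4, x5, x6, x7 as bits, MSB first):
  row 0 [0000000]: (0 OR ((0 IMPLIES 0) AND (0 IMPLIES 0))) -> 1
  row 1 [0000001]: (0 OR ((0 IMPLIES 1) AND (0 IMPLIES 0))) -> 1
  row 2 [0000010]: (0 OR ((0 IMPLIES 0) AND (0 IMPLIES 1))) -> 1
  row 3 [0000011]: (0 OR ((0 IMPLIES 1) AND (0 IMPLIES 1))) -> 1
  row 4 [0000100]: (0 OR ((0 IMPLIES 0) AND (0 IMPLIES 0))) -> 1
  (every remaining row is evaluated the same way; all 128 results are listed next)
Full result column, 8 rows per line (x1,x2,x3,x4 fixed per line; x5,x6,x7 runs 000..111 left to right):
  rows 0-7 [x1,x2,x3,x4=0000]: 11111111  (ones: 8)
  rows 8-15 [x1,x2,x3,x4=0001]: 11111111  (ones: 8)
  rows 16-23 [x1,x2,x3,x4=0010]: 00110011  (ones: 4)
  rows 24-31 [x1,x2,x3,x4=0011]: 00110011  (ones: 4)
  rows 32-39 [x1,x2,x3,x4=0100]: 11111111  (ones: 8)
  rows 40-47 [x1,x2,x3,x4=0101]: 11111111  (ones: 8)
  rows 48-55 [x1,x2,x3,x4=0110]: 11111111  (ones: 8)
  rows 56-63 [x1,x2,x3,x4=0111]: 11111111  (ones: 8)
  rows 64-71 [x1,x2,x3,x4=1000]: 11111111  (ones: 8)
  rows 72-79 [x1,x2,x3,x4=1001]: 11111111  (ones: 8)
  rows 80-87 [x1,x2,x3,x4=1010]: 00110011  (ones: 4)
  rows 88-95 [x1,x2,x3,x4=1011]: 00110011  (ones: 4)
  rows 96-103 [x1,x2,x3,x4=1100]: 11111111  (ones: 8)
  rows 104-111 [x1,x2,x3,x4=1101]: 11111111  (ones: 8)
  rows 112-119 [x1,x2,x3,x4=1110]: 11111111  (ones: 8)
  rows 120-127 [x1,x2,x3,x4=1111]: 11111111  (ones: 8)
Count of 1-rows = 8+8+4+4+8+8+8+8+8+8+4+4+8+8+8+8 = 112

112


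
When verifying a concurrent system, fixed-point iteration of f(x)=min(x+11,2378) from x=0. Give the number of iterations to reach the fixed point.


Step 1: x=0, cap=2378, increment=11
Step 2: x grows by 11 each step until capped at 2378; fixed point is x=2378
Step 3: iterations = ceil(2378/11) = 217

217


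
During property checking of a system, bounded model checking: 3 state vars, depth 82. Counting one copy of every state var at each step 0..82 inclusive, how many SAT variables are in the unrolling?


BMC unrolls to depth k, creating one copy of each state var for steps 0..k.
Step count = 82 + 1 = 83 (steps 0 through 82)
Vars per step = 3
Total = 3 * 83 = 249

249


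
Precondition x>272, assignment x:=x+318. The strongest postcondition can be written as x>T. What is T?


Formula: sp(P, x:=E) = exists old_x. (x = E[old_x/x]) AND P[old_x/x] (old_x is the value of x before the assignment; eliminate old_x by solving x = E[old_x/x] for old_x)
Step 1: Precondition P: x>272, i.e. old_x > 272
Step 2: Assignment gives x = old_x + 318, so old_x = x - 318
Step 3: Substitute into P: x - 318 > 272
Step 4: Simplify: x > 272+318 = 590

590


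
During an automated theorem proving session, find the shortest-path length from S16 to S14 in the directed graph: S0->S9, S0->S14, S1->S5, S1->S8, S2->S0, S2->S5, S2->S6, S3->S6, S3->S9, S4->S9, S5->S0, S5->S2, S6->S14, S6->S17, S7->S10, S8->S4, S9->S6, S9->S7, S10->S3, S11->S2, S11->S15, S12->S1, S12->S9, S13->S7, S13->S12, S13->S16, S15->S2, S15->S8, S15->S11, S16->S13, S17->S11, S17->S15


BFS layer-by-layer from S16:
  dist 0: {S16}
  dist 1: {S13}
  dist 2: {S7, S12}
  dist 3: {S1, S9, S10}
  dist 4: {S3, S5, S6, S8}
  dist 5: {S0, S2, S4, S14, S17}
  -> S14 reached at distance 5
Shortest path length = 5

5


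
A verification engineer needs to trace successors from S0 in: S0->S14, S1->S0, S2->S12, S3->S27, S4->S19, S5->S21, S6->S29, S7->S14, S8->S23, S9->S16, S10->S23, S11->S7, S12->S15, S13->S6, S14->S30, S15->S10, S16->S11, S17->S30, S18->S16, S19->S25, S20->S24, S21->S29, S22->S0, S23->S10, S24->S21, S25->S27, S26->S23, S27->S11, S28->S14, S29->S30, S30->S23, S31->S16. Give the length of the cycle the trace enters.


Trace from S0 until a state repeats:
  S0 -> S14 -> S30 -> S23 -> S10 -> S23
S23 first seen at step 3, revisited at step 5.
Cycle length = 5 - 3 = 2

2


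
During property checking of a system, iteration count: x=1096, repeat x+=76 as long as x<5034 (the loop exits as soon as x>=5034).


Step 1: x goes from 1096 toward 5034 by 76; the body runs while x<5034, so iterations = ceil((bound-start)/step)
Step 2: Distance=3938
Step 3: ceil(3938/76)=52

52


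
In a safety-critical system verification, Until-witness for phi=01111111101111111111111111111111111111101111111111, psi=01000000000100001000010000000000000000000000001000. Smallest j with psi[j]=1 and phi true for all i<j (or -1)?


(phi U psi) at 0: need smallest j with psi[j]=1 and phi[i]=1 for all i in [0,j).
Scan from step 0:
  step 0: phi=0 -> phi-prefix broken from here
  step 1: psi=1 but phi already failed -> not a witness
  step 11: psi=1 but phi already failed -> not a witness
  step 16: psi=1 but phi already failed -> not a witness
  step 21: psi=1 but phi already failed -> not a witness
  step 46: psi=1 but phi already failed -> not a witness
  end of trace: no witness -> -1
Witness step = -1

-1


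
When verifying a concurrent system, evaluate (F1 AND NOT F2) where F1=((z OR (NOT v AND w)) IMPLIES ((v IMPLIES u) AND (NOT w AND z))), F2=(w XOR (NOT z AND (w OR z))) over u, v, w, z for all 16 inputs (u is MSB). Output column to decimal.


F1 = ((z OR (NOT v AND w)) IMPLIES ((v IMPLIES u) AND (NOT w AND z)))
F2 = (w XOR (NOT z AND (w OR z)))
Counterexample to F1=>F2 is where F1=1 and F2=0.
Evaluate each row (bits = u,v,w,z, MSB first):
  row 0 [0000]: F1=1 F2=0 -> F1&~F2 -> 1
  row 1 [0001]: F1=1 F2=0 -> F1&~F2 -> 1
  row 2 [0010]: F1=0 F2=0 -> F1&~F2 -> 0
  row 3 [0011]: F1=0 F2=1 -> F1&~F2 -> 0
  row 4 [0100]: F1=1 F2=0 -> F1&~F2 -> 1
  row 5 [0101]: F1=0 F2=0 -> F1&~F2 -> 0
  row 6 [0110]: F1=1 F2=0 -> F1&~F2 -> 1
  row 7 [0111]: F1=0 F2=1 -> F1&~F2 -> 0
  row 8 [1000]: F1=1 F2=0 -> F1&~F2 -> 1
  row 9 [1001]: F1=1 F2=0 -> F1&~F2 -> 1
  row 10 [1010]: F1=0 F2=0 -> F1&~F2 -> 0
  row 11 [1011]: F1=0 F2=1 -> F1&~F2 -> 0
  row 12 [1100]: F1=1 F2=0 -> F1&~F2 -> 1
  row 13 [1101]: F1=1 F2=0 -> F1&~F2 -> 1
  row 14 [1110]: F1=1 F2=0 -> F1&~F2 -> 1
  row 15 [1111]: F1=0 F2=1 -> F1&~F2 -> 0
Full result column, 4 rows per line (u,v fixed per line; w,z runs 00..11 left to right):
  rows 0-3 [u,v=00]: 1100  = hex C
  rows 4-7 [u,v=01]: 1010  = hex A
  rows 8-11 [u,v=10]: 1100  = hex C
  rows 12-15 [u,v=11]: 1110  = hex E
Counterexample vector (row 0 .. row 15) = 1100101011001110
Output column grouped in 4s = 1100 1010 1100 1110 = 0xCACE
Convert to decimal digit by digit (value = value*16 + digit):
  C -> 12
  12*16 + 10 (A) = 202
  202*16 + 12 (C) = 3244
  3244*16 + 14 (E) = 51918
Decimal = 51918

51918


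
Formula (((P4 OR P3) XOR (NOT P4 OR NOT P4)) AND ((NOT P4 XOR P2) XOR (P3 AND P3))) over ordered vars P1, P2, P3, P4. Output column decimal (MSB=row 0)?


Formula: (((P4 OR P3) XOR (NOT P4 OR NOT P4)) AND ((NOT P4 XOR P2) XOR (P3 AND P3))) over P1, P2, P3, P4 (16 rows)
Evaluate each row (bits = P1,P2,P3,P4, MSB first):
  row 0 [0000]: (((0 OR 0) XOR (NOT 0 OR NOT 0)) AND ((NOT 0 XOR 0) XOR (0 AND 0))) -> 1
  row 1 [0001]: (((1 OR 0) XOR (NOT 1 OR NOT 1)) AND ((NOT 1 XOR 0) XOR (0 AND 0))) -> 0
  row 2 [0010]: (((0 OR 1) XOR (NOT 0 OR NOT 0)) AND ((NOT 0 XOR 0) XOR (1 AND 1))) -> 0
  row 3 [0011]: (((1 OR 1) XOR (NOT 1 OR NOT 1)) AND ((NOT 1 XOR 0) XOR (1 AND 1))) -> 1
  row 4 [0100]: (((0 OR 0) XOR (NOT 0 OR NOT 0)) AND ((NOT 0 XOR 1) XOR (0 AND 0))) -> 0
  row 5 [0101]: (((1 OR 0) XOR (NOT 1 OR NOT 1)) AND ((NOT 1 XOR 1) XOR (0 AND 0))) -> 1
  row 6 [0110]: (((0 OR 1) XOR (NOT 0 OR NOT 0)) AND ((NOT 0 XOR 1) XOR (1 AND 1))) -> 0
  row 7 [0111]: (((1 OR 1) XOR (NOT 1 OR NOT 1)) AND ((NOT 1 XOR 1) XOR (1 AND 1))) -> 0
  row 8 [1000]: (((0 OR 0) XOR (NOT 0 OR NOT 0)) AND ((NOT 0 XOR 0) XOR (0 AND 0))) -> 1
  row 9 [1001]: (((1 OR 0) XOR (NOT 1 OR NOT 1)) AND ((NOT 1 XOR 0) XOR (0 AND 0))) -> 0
  row 10 [1010]: (((0 OR 1) XOR (NOT 0 OR NOT 0)) AND ((NOT 0 XOR 0) XOR (1 AND 1))) -> 0
  row 11 [1011]: (((1 OR 1) XOR (NOT 1 OR NOT 1)) AND ((NOT 1 XOR 0) XOR (1 AND 1))) -> 1
  row 12 [1100]: (((0 OR 0) XOR (NOT 0 OR NOT 0)) AND ((NOT 0 XOR 1) XOR (0 AND 0))) -> 0
  row 13 [1101]: (((1 OR 0) XOR (NOT 1 OR NOT 1)) AND ((NOT 1 XOR 1) XOR (0 AND 0))) -> 1
  row 14 [1110]: (((0 OR 1) XOR (NOT 0 OR NOT 0)) AND ((NOT 0 XOR 1) XOR (1 AND 1))) -> 0
  row 15 [1111]: (((1 OR 1) XOR (NOT 1 OR NOT 1)) AND ((NOT 1 XOR 1) XOR (1 AND 1))) -> 0
Full result column, 4 rows per line (P1,P2 fixed per line; P3,P4 runs 00..11 left to right):
  rows 0-3 [P1,P2=00]: 1001  = hex 9
  rows 4-7 [P1,P2=01]: 0100  = hex 4
  rows 8-11 [P1,P2=10]: 1001  = hex 9
  rows 12-15 [P1,P2=11]: 0100  = hex 4
Output column (row 0 .. row 15) = 1001010010010100
Output column grouped in 4s = 1001 0100 1001 0100 = 0x9494
Convert to decimal digit by digit (value = value*16 + digit):
  9 -> 9
  9*16 + 4 = 148
  148*16 + 9 = 2377
  2377*16 + 4 = 38036
Decimal = 38036

38036


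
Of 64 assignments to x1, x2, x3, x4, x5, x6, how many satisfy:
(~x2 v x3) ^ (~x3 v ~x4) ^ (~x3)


CNF with 3 clauses over 6 vars (64 assignments).
An assignment satisfies CNF iff every clause has >=1 true literal.
Check each row (bits = x1,x2,x3,x4,x5,x6; clause T/F shown):
  row 0 [000000]: clauses=TTT -> 1
  row 1 [000001]: clauses=TTT -> 1
  row 2 [000010]: clauses=TTT -> 1
  row 3 [000011]: clauses=TTT -> 1
  row 4 [000100]: clauses=TTT -> 1
  (every remaining row is evaluated the same way; all 64 results are listed next)
Full result column, 8 rows per line (x1,x2,x3 fixed per line; x4,x5,x6 runs 000..111 left to right):
  rows 0-7 [x1,x2,x3=000]: 11111111  (ones: 8)
  rows 8-15 [x1,x2,x3=001]: 00000000  (ones: 0)
  rows 16-23 [x1,x2,x3=010]: 00000000  (ones: 0)
  rows 24-31 [x1,x2,x3=011]: 00000000  (ones: 0)
  rows 32-39 [x1,x2,x3=100]: 11111111  (ones: 8)
  rows 40-47 [x1,x2,x3=101]: 00000000  (ones: 0)
  rows 48-55 [x1,x2,x3=110]: 00000000  (ones: 0)
  rows 56-63 [x1,x2,x3=111]: 00000000  (ones: 0)
Satisfying assignments = 8+0+0+0+8+0+0+0 = 16

16


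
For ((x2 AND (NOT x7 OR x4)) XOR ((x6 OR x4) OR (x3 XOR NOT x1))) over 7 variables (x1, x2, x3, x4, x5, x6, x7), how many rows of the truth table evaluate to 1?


Formula: ((x2 AND (NOT x7 OR x4)) XOR ((x6 OR x4) OR (x3 XOR NOT x1))) over 7 vars (128 rows)
Evaluate each row (x1, x2, x3, x4, x5, x6, x7 as bits, MSB first):
  row 0 [0000000]: ((0 AND (NOT 0 OR 0)) XOR ((0 OR 0) OR (0 XOR NOT 0))) -> 1
  row 1 [0000001]: ((0 AND (NOT 1 OR 0)) XOR ((0 OR 0) OR (0 XOR NOT 0))) -> 1
  row 2 [0000010]: ((0 AND (NOT 0 OR 0)) XOR ((1 OR 0) OR (0 XOR NOT 0))) -> 1
  row 3 [0000011]: ((0 AND (NOT 1 OR 0)) XOR ((1 OR 0) OR (0 XOR NOT 0))) -> 1
  row 4 [0000100]: ((0 AND (NOT 0 OR 0)) XOR ((0 OR 0) OR (0 XOR NOT 0))) -> 1
  (every remaining row is evaluated the same way; all 128 results are listed next)
Full result column, 8 rows per line (x1,x2,x3,x4 fixed per line; x5,x6,x7 runs 000..111 left to right):
  rows 0-7 [x1,x2,x3,x4=0000]: 11111111  (ones: 8)
  rows 8-15 [x1,x2,x3,x4=0001]: 11111111  (ones: 8)
  rows 16-23 [x1,x2,x3,x4=0010]: 00110011  (ones: 4)
  rows 24-31 [x1,x2,x3,x4=0011]: 11111111  (ones: 8)
  rows 32-39 [x1,x2,x3,x4=0100]: 01010101  (ones: 4)
  rows 40-47 [x1,x2,x3,x4=0101]: 00000000  (ones: 0)
  rows 48-55 [x1,x2,x3,x4=0110]: 10011001  (ones: 4)
  rows 56-63 [x1,x2,x3,x4=0111]: 00000000  (ones: 0)
  rows 64-71 [x1,x2,x3,x4=1000]: 00110011  (ones: 4)
  rows 72-79 [x1,x2,x3,x4=1001]: 11111111  (ones: 8)
  rows 80-87 [x1,x2,x3,x4=1010]: 11111111  (ones: 8)
  rows 88-95 [x1,x2,x3,x4=1011]: 11111111  (ones: 8)
  rows 96-103 [x1,x2,x3,x4=1100]: 10011001  (ones: 4)
  rows 104-111 [x1,x2,x3,x4=1101]: 00000000  (ones: 0)
  rows 112-119 [x1,x2,x3,x4=1110]: 01010101  (ones: 4)
  rows 120-127 [x1,x2,x3,x4=1111]: 00000000  (ones: 0)
Count of 1-rows = 8+8+4+8+4+0+4+0+4+8+8+8+4+0+4+0 = 72

72


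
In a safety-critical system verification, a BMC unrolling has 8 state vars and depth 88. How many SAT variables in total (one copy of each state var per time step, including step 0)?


BMC unrolls to depth k, creating one copy of each state var for steps 0..k.
Step count = 88 + 1 = 89 (steps 0 through 88)
Vars per step = 8
Total = 8 * 89 = 712

712


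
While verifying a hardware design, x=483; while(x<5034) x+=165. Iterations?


Step 1: x goes from 483 toward 5034 by 165; the body runs while x<5034, so iterations = ceil((bound-start)/step)
Step 2: Distance=4551
Step 3: ceil(4551/165)=28

28


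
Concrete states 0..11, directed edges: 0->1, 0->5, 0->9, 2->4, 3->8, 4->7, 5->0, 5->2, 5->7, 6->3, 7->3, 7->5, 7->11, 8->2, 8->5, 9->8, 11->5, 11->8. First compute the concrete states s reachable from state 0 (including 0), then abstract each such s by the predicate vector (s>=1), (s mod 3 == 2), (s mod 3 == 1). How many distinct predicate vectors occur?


BFS from 0:
Concrete reachable: {0, 1, 2, 3, 4, 5, 7, 8, 9, 11}
Abstract via predicates (s>=1), (s mod 3 == 2), (s mod 3 == 1):
  (0,0,0) <- {0}
  (1,0,0) <- {3, 9}
  (1,0,1) <- {1, 4, 7}
  (1,1,0) <- {2, 5, 8, 11}
Distinct abstract states = 4

4


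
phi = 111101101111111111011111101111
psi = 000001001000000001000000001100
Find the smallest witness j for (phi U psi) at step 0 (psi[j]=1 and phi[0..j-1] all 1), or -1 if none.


(phi U psi) at 0: need smallest j with psi[j]=1 and phi[i]=1 for all i in [0,j).
Scan from step 0:
  step 0: phi=1, psi=0 -> continue
  step 1: phi=1, psi=0 -> continue
  step 2: phi=1, psi=0 -> continue
  step 3: phi=1, psi=0 -> continue
  step 4: phi=0 -> phi-prefix broken from here
  step 5: psi=1 but phi already failed -> not a witness
  step 8: psi=1 but phi already failed -> not a witness
  step 17: psi=1 but phi already failed -> not a witness
  step 26: psi=1 but phi already failed -> not a witness
  step 27: psi=1 but phi already failed -> not a witness
  end of trace: no witness -> -1
Witness step = -1

-1


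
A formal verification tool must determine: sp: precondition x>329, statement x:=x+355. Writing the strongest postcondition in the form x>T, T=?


Formula: sp(P, x:=E) = exists old_x. (x = E[old_x/x]) AND P[old_x/x] (old_x is the value of x before the assignment; eliminate old_x by solving x = E[old_x/x] for old_x)
Step 1: Precondition P: x>329, i.e. old_x > 329
Step 2: Assignment gives x = old_x + 355, so old_x = x - 355
Step 3: Substitute into P: x - 355 > 329
Step 4: Simplify: x > 329+355 = 684

684


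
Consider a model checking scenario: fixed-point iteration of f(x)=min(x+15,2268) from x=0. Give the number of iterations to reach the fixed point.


Step 1: x=0, cap=2268, increment=15
Step 2: x grows by 15 each step until capped at 2268; fixed point is x=2268
Step 3: iterations = ceil(2268/15) = 152

152


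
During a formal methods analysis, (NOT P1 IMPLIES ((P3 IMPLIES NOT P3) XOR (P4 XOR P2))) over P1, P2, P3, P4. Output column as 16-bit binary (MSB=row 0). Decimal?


Formula: (NOT P1 IMPLIES ((P3 IMPLIES NOT P3) XOR (P4 XOR P2))) over P1, P2, P3, P4 (16 rows)
Evaluate each row (bits = P1,P2,P3,P4, MSB first):
  row 0 [0000]: (NOT 0 IMPLIES ((0 IMPLIES NOT 0) XOR (0 XOR 0))) -> 1
  row 1 [0001]: (NOT 0 IMPLIES ((0 IMPLIES NOT 0) XOR (1 XOR 0))) -> 0
  row 2 [0010]: (NOT 0 IMPLIES ((1 IMPLIES NOT 1) XOR (0 XOR 0))) -> 0
  row 3 [0011]: (NOT 0 IMPLIES ((1 IMPLIES NOT 1) XOR (1 XOR 0))) -> 1
  row 4 [0100]: (NOT 0 IMPLIES ((0 IMPLIES NOT 0) XOR (0 XOR 1))) -> 0
  row 5 [0101]: (NOT 0 IMPLIES ((0 IMPLIES NOT 0) XOR (1 XOR 1))) -> 1
  row 6 [0110]: (NOT 0 IMPLIES ((1 IMPLIES NOT 1) XOR (0 XOR 1))) -> 1
  row 7 [0111]: (NOT 0 IMPLIES ((1 IMPLIES NOT 1) XOR (1 XOR 1))) -> 0
  row 8 [1000]: (NOT 1 IMPLIES ((0 IMPLIES NOT 0) XOR (0 XOR 0))) -> 1
  row 9 [1001]: (NOT 1 IMPLIES ((0 IMPLIES NOT 0) XOR (1 XOR 0))) -> 1
  row 10 [1010]: (NOT 1 IMPLIES ((1 IMPLIES NOT 1) XOR (0 XOR 0))) -> 1
  row 11 [1011]: (NOT 1 IMPLIES ((1 IMPLIES NOT 1) XOR (1 XOR 0))) -> 1
  row 12 [1100]: (NOT 1 IMPLIES ((0 IMPLIES NOT 0) XOR (0 XOR 1))) -> 1
  row 13 [1101]: (NOT 1 IMPLIES ((0 IMPLIES NOT 0) XOR (1 XOR 1))) -> 1
  row 14 [1110]: (NOT 1 IMPLIES ((1 IMPLIES NOT 1) XOR (0 XOR 1))) -> 1
  row 15 [1111]: (NOT 1 IMPLIES ((1 IMPLIES NOT 1) XOR (1 XOR 1))) -> 1
Full result column, 4 rows per line (P1,P2 fixed per line; P3,P4 runs 00..11 left to right):
  rows 0-3 [P1,P2=00]: 1001  = hex 9
  rows 4-7 [P1,P2=01]: 0110  = hex 6
  rows 8-11 [P1,P2=10]: 1111  = hex F
  rows 12-15 [P1,P2=11]: 1111  = hex F
Output column (row 0 .. row 15) = 1001011011111111
Output column grouped in 4s = 1001 0110 1111 1111 = 0x96FF
Convert to decimal digit by digit (value = value*16 + digit):
  9 -> 9
  9*16 + 6 = 150
  150*16 + 15 (F) = 2415
  2415*16 + 15 (F) = 38655
Decimal = 38655

38655


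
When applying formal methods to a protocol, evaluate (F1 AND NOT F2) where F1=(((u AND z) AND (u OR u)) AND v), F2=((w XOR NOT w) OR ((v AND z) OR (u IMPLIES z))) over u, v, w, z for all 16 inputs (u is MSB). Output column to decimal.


F1 = (((u AND z) AND (u OR u)) AND v)
F2 = ((w XOR NOT w) OR ((v AND z) OR (u IMPLIES z)))
Counterexample to F1=>F2 is where F1=1 and F2=0.
Evaluate each row (bits = u,v,w,z, MSB first):
  row 0 [0000]: F1=0 F2=1 -> F1&~F2 -> 0
  row 1 [0001]: F1=0 F2=1 -> F1&~F2 -> 0
  row 2 [0010]: F1=0 F2=1 -> F1&~F2 -> 0
  row 3 [0011]: F1=0 F2=1 -> F1&~F2 -> 0
  row 4 [0100]: F1=0 F2=1 -> F1&~F2 -> 0
  row 5 [0101]: F1=0 F2=1 -> F1&~F2 -> 0
  row 6 [0110]: F1=0 F2=1 -> F1&~F2 -> 0
  row 7 [0111]: F1=0 F2=1 -> F1&~F2 -> 0
  row 8 [1000]: F1=0 F2=1 -> F1&~F2 -> 0
  row 9 [1001]: F1=0 F2=1 -> F1&~F2 -> 0
  row 10 [1010]: F1=0 F2=1 -> F1&~F2 -> 0
  row 11 [1011]: F1=0 F2=1 -> F1&~F2 -> 0
  row 12 [1100]: F1=0 F2=1 -> F1&~F2 -> 0
  row 13 [1101]: F1=1 F2=1 -> F1&~F2 -> 0
  row 14 [1110]: F1=0 F2=1 -> F1&~F2 -> 0
  row 15 [1111]: F1=1 F2=1 -> F1&~F2 -> 0
Full result column, 4 rows per line (u,v fixed per line; w,z runs 00..11 left to right):
  rows 0-3 [u,v=00]: 0000  = hex 0
  rows 4-7 [u,v=01]: 0000  = hex 0
  rows 8-11 [u,v=10]: 0000  = hex 0
  rows 12-15 [u,v=11]: 0000  = hex 0
Counterexample vector (row 0 .. row 15) = 0000000000000000
Output column grouped in 4s = 0000 0000 0000 0000 = 0x0000
Convert to decimal digit by digit (value = value*16 + digit):
  0 -> 0
  0*16 + 0 = 0
  0*16 + 0 = 0
  0*16 + 0 = 0
Decimal = 0

0


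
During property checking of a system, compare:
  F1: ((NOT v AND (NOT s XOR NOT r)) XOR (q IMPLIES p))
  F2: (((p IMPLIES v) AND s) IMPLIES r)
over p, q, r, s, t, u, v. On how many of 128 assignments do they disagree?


F1 = ((NOT v AND (NOT s XOR NOT r)) XOR (q IMPLIES p))
F2 = (((p IMPLIES v) AND s) IMPLIES r)
Evaluate both on each of 128 rows (bits = p,q,r,s,t,u,v):
  row 0 [0000000]: F1=1 F2=1 -> 0
  row 1 [0000001]: F1=1 F2=1 -> 0
  row 2 [0000010]: F1=1 F2=1 -> 0
  row 3 [0000011]: F1=1 F2=1 -> 0
  row 4 [0000100]: F1=1 F2=1 -> 0
  (every remaining row is evaluated the same way; all 128 results are listed next)
Full result column, 8 rows per line (p,q,r,s fixed per line; t,u,v runs 000..111 left to right):
  rows 0-7 [p,q,r,s=0000]: 00000000  (ones: 0)
  rows 8-15 [p,q,r,s=0001]: 01010101  (ones: 4)
  rows 16-23 [p,q,r,s=0010]: 10101010  (ones: 4)
  rows 24-31 [p,q,r,s=0011]: 00000000  (ones: 0)
  rows 32-39 [p,q,r,s=0100]: 11111111  (ones: 8)
  rows 40-47 [p,q,r,s=0101]: 10101010  (ones: 4)
  rows 48-55 [p,q,r,s=0110]: 01010101  (ones: 4)
  rows 56-63 [p,q,r,s=0111]: 11111111  (ones: 8)
  rows 64-71 [p,q,r,s=1000]: 00000000  (ones: 0)
  rows 72-79 [p,q,r,s=1001]: 11111111  (ones: 8)
  rows 80-87 [p,q,r,s=1010]: 10101010  (ones: 4)
  rows 88-95 [p,q,r,s=1011]: 00000000  (ones: 0)
  rows 96-103 [p,q,r,s=1100]: 00000000  (ones: 0)
  rows 104-111 [p,q,r,s=1101]: 11111111  (ones: 8)
  rows 112-119 [p,q,r,s=1110]: 10101010  (ones: 4)
  rows 120-127 [p,q,r,s=1111]: 00000000  (ones: 0)
Disagreements = 0+4+4+0+8+4+4+8+0+8+4+0+0+8+4+0 = 56

56


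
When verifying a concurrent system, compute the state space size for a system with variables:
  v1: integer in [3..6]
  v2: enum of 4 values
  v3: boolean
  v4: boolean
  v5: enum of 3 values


State space = product of domain sizes of all variables.
Domain sizes:
  v1 (integer in [3..6]): 4
  v2 (enum of 4 values): 4
  v3 (boolean): 2
  v4 (boolean): 2
  v5 (enum of 3 values): 3
Product = 4 * 4 * 2 * 2 * 3 = 192

192


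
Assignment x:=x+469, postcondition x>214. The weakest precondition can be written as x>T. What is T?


Formula: wp(x:=E, P) = P[E/x] (substitute E for x in postcondition)
Step 1: Postcondition: x>214
Step 2: Substitute x+469 for x: x+469>214
Step 3: Solve for x: x > 214-469 = -255

-255


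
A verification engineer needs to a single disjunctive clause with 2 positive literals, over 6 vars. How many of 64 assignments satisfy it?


Step 1: Total=2^6=64
Step 2: Unsat when all 2 false: 2^4=16
Step 3: Sat=64-16=48

48


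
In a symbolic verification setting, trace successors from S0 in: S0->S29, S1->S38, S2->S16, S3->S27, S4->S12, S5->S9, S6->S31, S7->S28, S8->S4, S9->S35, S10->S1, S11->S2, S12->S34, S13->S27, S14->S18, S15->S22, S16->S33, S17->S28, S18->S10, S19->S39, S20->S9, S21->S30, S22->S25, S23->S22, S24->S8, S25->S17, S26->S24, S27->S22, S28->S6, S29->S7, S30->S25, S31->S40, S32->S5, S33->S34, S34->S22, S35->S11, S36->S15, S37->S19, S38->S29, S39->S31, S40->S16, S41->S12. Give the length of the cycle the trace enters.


Trace from S0 until a state repeats:
  S0 -> S29 -> S7 -> S28 -> S6 -> S31 -> S40 -> S16 -> S33 -> S34 -> S22 -> S25 -> S17 -> S28
S28 first seen at step 3, revisited at step 13.
Cycle length = 13 - 3 = 10

10


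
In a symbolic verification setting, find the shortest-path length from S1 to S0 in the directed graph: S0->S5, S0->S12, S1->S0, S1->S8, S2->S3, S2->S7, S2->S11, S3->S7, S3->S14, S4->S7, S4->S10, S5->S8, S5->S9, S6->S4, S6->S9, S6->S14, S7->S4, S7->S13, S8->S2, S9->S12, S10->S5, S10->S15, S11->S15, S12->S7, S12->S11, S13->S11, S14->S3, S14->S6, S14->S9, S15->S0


BFS layer-by-layer from S1:
  dist 0: {S1}
  dist 1: {S0, S8}
  -> S0 reached at distance 1
Shortest path length = 1

1


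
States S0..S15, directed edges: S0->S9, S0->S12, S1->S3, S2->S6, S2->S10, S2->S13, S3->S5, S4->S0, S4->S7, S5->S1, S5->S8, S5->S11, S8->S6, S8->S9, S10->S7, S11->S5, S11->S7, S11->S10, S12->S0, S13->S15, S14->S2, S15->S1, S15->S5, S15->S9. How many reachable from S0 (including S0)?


BFS from S0:
  layer 0: {S0}
  layer 1: {S9, S12}
Reachable set: {S0, S9, S12}
Count = 3

3


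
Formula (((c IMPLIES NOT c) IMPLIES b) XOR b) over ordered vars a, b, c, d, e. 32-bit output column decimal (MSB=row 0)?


Formula: (((c IMPLIES NOT c) IMPLIES b) XOR b) over a, b, c, d, e (32 rows)
Evaluate each row (bits = a,b,c,d,e, MSB first):
  row 0 [00000]: (((0 IMPLIES NOT 0) IMPLIES 0) XOR 0) -> 0
  row 1 [00001]: (((0 IMPLIES NOT 0) IMPLIES 0) XOR 0) -> 0
  row 2 [00010]: (((0 IMPLIES NOT 0) IMPLIES 0) XOR 0) -> 0
  row 3 [00011]: (((0 IMPLIES NOT 0) IMPLIES 0) XOR 0) -> 0
  row 4 [00100]: (((1 IMPLIES NOT 1) IMPLIES 0) XOR 0) -> 1
  row 5 [00101]: (((1 IMPLIES NOT 1) IMPLIES 0) XOR 0) -> 1
  row 6 [00110]: (((1 IMPLIES NOT 1) IMPLIES 0) XOR 0) -> 1
  row 7 [00111]: (((1 IMPLIES NOT 1) IMPLIES 0) XOR 0) -> 1
  row 8 [01000]: (((0 IMPLIES NOT 0) IMPLIES 1) XOR 1) -> 0
  row 9 [01001]: (((0 IMPLIES NOT 0) IMPLIES 1) XOR 1) -> 0
  row 10 [01010]: (((0 IMPLIES NOT 0) IMPLIES 1) XOR 1) -> 0
  row 11 [01011]: (((0 IMPLIES NOT 0) IMPLIES 1) XOR 1) -> 0
  row 12 [01100]: (((1 IMPLIES NOT 1) IMPLIES 1) XOR 1) -> 0
  row 13 [01101]: (((1 IMPLIES NOT 1) IMPLIES 1) XOR 1) -> 0
  row 14 [01110]: (((1 IMPLIES NOT 1) IMPLIES 1) XOR 1) -> 0
  row 15 [01111]: (((1 IMPLIES NOT 1) IMPLIES 1) XOR 1) -> 0
  row 16 [10000]: (((0 IMPLIES NOT 0) IMPLIES 0) XOR 0) -> 0
  row 17 [10001]: (((0 IMPLIES NOT 0) IMPLIES 0) XOR 0) -> 0
  row 18 [10010]: (((0 IMPLIES NOT 0) IMPLIES 0) XOR 0) -> 0
  row 19 [10011]: (((0 IMPLIES NOT 0) IMPLIES 0) XOR 0) -> 0
  row 20 [10100]: (((1 IMPLIES NOT 1) IMPLIES 0) XOR 0) -> 1
  row 21 [10101]: (((1 IMPLIES NOT 1) IMPLIES 0) XOR 0) -> 1
  row 22 [10110]: (((1 IMPLIES NOT 1) IMPLIES 0) XOR 0) -> 1
  row 23 [10111]: (((1 IMPLIES NOT 1) IMPLIES 0) XOR 0) -> 1
  row 24 [11000]: (((0 IMPLIES NOT 0) IMPLIES 1) XOR 1) -> 0
  row 25 [11001]: (((0 IMPLIES NOT 0) IMPLIES 1) XOR 1) -> 0
  row 26 [11010]: (((0 IMPLIES NOT 0) IMPLIES 1) XOR 1) -> 0
  row 27 [11011]: (((0 IMPLIES NOT 0) IMPLIES 1) XOR 1) -> 0
  row 28 [11100]: (((1 IMPLIES NOT 1) IMPLIES 1) XOR 1) -> 0
  row 29 [11101]: (((1 IMPLIES NOT 1) IMPLIES 1) XOR 1) -> 0
  row 30 [11110]: (((1 IMPLIES NOT 1) IMPLIES 1) XOR 1) -> 0
  row 31 [11111]: (((1 IMPLIES NOT 1) IMPLIES 1) XOR 1) -> 0
Full result column, 4 rows per line (a,b,c fixed per line; d,e runs 00..11 left to right):
  rows 0-3 [a,b,c=000]: 0000  = hex 0
  rows 4-7 [a,b,c=001]: 1111  = hex F
  rows 8-11 [a,b,c=010]: 0000  = hex 0
  rows 12-15 [a,b,c=011]: 0000  = hex 0
  rows 16-19 [a,b,c=100]: 0000  = hex 0
  rows 20-23 [a,b,c=101]: 1111  = hex F
  rows 24-27 [a,b,c=110]: 0000  = hex 0
  rows 28-31 [a,b,c=111]: 0000  = hex 0
Output column (row 0 .. row 31) = 00001111000000000000111100000000
Output column grouped in 4s = 0000 1111 0000 0000 0000 1111 0000 0000 = 0x0F000F00
Convert to decimal digit by digit (value = value*16 + digit):
  0 -> 0
  0*16 + 15 (F) = 15
  15*16 + 0 = 240
  240*16 + 0 = 3840
  3840*16 + 0 = 61440
  61440*16 + 15 (F) = 983055
  983055*16 + 0 = 15728880
  15728880*16 + 0 = 251662080
Decimal = 251662080

251662080


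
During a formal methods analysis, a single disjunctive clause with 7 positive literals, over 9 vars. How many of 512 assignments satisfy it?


Step 1: Total=2^9=512
Step 2: Unsat when all 7 false: 2^2=4
Step 3: Sat=512-4=508

508


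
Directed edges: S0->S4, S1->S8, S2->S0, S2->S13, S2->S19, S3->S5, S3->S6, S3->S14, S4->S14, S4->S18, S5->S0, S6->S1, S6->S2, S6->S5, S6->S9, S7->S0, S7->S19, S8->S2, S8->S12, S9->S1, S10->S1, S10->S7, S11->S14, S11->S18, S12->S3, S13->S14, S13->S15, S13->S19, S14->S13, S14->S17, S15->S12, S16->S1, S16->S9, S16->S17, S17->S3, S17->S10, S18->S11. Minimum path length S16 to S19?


BFS layer-by-layer from S16:
  dist 0: {S16}
  dist 1: {S1, S9, S17}
  dist 2: {S3, S8, S10}
  dist 3: {S2, S5, S6, S7, S12, S14}
  dist 4: {S0, S13, S19}
  -> S19 reached at distance 4
Shortest path length = 4

4


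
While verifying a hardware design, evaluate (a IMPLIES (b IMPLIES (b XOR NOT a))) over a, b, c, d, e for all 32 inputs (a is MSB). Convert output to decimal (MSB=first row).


Formula: (a IMPLIES (b IMPLIES (b XOR NOT a))) over a, b, c, d, e (32 rows)
Evaluate each row (bits = a,b,c,d,e, MSB first):
  row 0 [00000]: (0 IMPLIES (0 IMPLIES (0 XOR NOT 0))) -> 1
  row 1 [00001]: (0 IMPLIES (0 IMPLIES (0 XOR NOT 0))) -> 1
  row 2 [00010]: (0 IMPLIES (0 IMPLIES (0 XOR NOT 0))) -> 1
  row 3 [00011]: (0 IMPLIES (0 IMPLIES (0 XOR NOT 0))) -> 1
  row 4 [00100]: (0 IMPLIES (0 IMPLIES (0 XOR NOT 0))) -> 1
  row 5 [00101]: (0 IMPLIES (0 IMPLIES (0 XOR NOT 0))) -> 1
  row 6 [00110]: (0 IMPLIES (0 IMPLIES (0 XOR NOT 0))) -> 1
  row 7 [00111]: (0 IMPLIES (0 IMPLIES (0 XOR NOT 0))) -> 1
  row 8 [01000]: (0 IMPLIES (1 IMPLIES (1 XOR NOT 0))) -> 1
  row 9 [01001]: (0 IMPLIES (1 IMPLIES (1 XOR NOT 0))) -> 1
  row 10 [01010]: (0 IMPLIES (1 IMPLIES (1 XOR NOT 0))) -> 1
  row 11 [01011]: (0 IMPLIES (1 IMPLIES (1 XOR NOT 0))) -> 1
  row 12 [01100]: (0 IMPLIES (1 IMPLIES (1 XOR NOT 0))) -> 1
  row 13 [01101]: (0 IMPLIES (1 IMPLIES (1 XOR NOT 0))) -> 1
  row 14 [01110]: (0 IMPLIES (1 IMPLIES (1 XOR NOT 0))) -> 1
  row 15 [01111]: (0 IMPLIES (1 IMPLIES (1 XOR NOT 0))) -> 1
  row 16 [10000]: (1 IMPLIES (0 IMPLIES (0 XOR NOT 1))) -> 1
  row 17 [10001]: (1 IMPLIES (0 IMPLIES (0 XOR NOT 1))) -> 1
  row 18 [10010]: (1 IMPLIES (0 IMPLIES (0 XOR NOT 1))) -> 1
  row 19 [10011]: (1 IMPLIES (0 IMPLIES (0 XOR NOT 1))) -> 1
  row 20 [10100]: (1 IMPLIES (0 IMPLIES (0 XOR NOT 1))) -> 1
  row 21 [10101]: (1 IMPLIES (0 IMPLIES (0 XOR NOT 1))) -> 1
  row 22 [10110]: (1 IMPLIES (0 IMPLIES (0 XOR NOT 1))) -> 1
  row 23 [10111]: (1 IMPLIES (0 IMPLIES (0 XOR NOT 1))) -> 1
  row 24 [11000]: (1 IMPLIES (1 IMPLIES (1 XOR NOT 1))) -> 1
  row 25 [11001]: (1 IMPLIES (1 IMPLIES (1 XOR NOT 1))) -> 1
  row 26 [11010]: (1 IMPLIES (1 IMPLIES (1 XOR NOT 1))) -> 1
  row 27 [11011]: (1 IMPLIES (1 IMPLIES (1 XOR NOT 1))) -> 1
  row 28 [11100]: (1 IMPLIES (1 IMPLIES (1 XOR NOT 1))) -> 1
  row 29 [11101]: (1 IMPLIES (1 IMPLIES (1 XOR NOT 1))) -> 1
  row 30 [11110]: (1 IMPLIES (1 IMPLIES (1 XOR NOT 1))) -> 1
  row 31 [11111]: (1 IMPLIES (1 IMPLIES (1 XOR NOT 1))) -> 1
Full result column, 4 rows per line (a,b,c fixed per line; d,e runs 00..11 left to right):
  rows 0-3 [a,b,c=000]: 1111  = hex F
  rows 4-7 [a,b,c=001]: 1111  = hex F
  rows 8-11 [a,b,c=010]: 1111  = hex F
  rows 12-15 [a,b,c=011]: 1111  = hex F
  rows 16-19 [a,b,c=100]: 1111  = hex F
  rows 20-23 [a,b,c=101]: 1111  = hex F
  rows 24-27 [a,b,c=110]: 1111  = hex F
  rows 28-31 [a,b,c=111]: 1111  = hex F
Output column (row 0 .. row 31) = 11111111111111111111111111111111
Output column grouped in 4s = 1111 1111 1111 1111 1111 1111 1111 1111 = 0xFFFFFFFF
Convert to decimal digit by digit (value = value*16 + digit):
  F -> 15
  15*16 + 15 (F) = 255
  255*16 + 15 (F) = 4095
  4095*16 + 15 (F) = 65535
  65535*16 + 15 (F) = 1048575
  1048575*16 + 15 (F) = 16777215
  16777215*16 + 15 (F) = 268435455
  268435455*16 + 15 (F) = 4294967295
Decimal = 4294967295

4294967295


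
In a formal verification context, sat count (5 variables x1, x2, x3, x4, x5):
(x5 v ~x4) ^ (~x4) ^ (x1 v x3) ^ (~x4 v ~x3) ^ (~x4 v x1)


CNF with 5 clauses over 5 vars (32 assignments).
An assignment satisfies CNF iff every clause has >=1 true literal.
Check each row (bits = x1,x2,x3,x4,x5; clause T/F shown):
  row 0 [00000]: clauses=TTFTT -> 0
  row 1 [00001]: clauses=TTFTT -> 0
  row 2 [00010]: clauses=FFFTF -> 0
  row 3 [00011]: clauses=TFFTF -> 0
  row 4 [00100]: clauses=TTTTT -> 1
  row 5 [00101]: clauses=TTTTT -> 1
  row 6 [00110]: clauses=FFTFF -> 0
  row 7 [00111]: clauses=TFTFF -> 0
  row 8 [01000]: clauses=TTFTT -> 0
  row 9 [01001]: clauses=TTFTT -> 0
  row 10 [01010]: clauses=FFFTF -> 0
  row 11 [01011]: clauses=TFFTF -> 0
  row 12 [01100]: clauses=TTTTT -> 1
  row 13 [01101]: clauses=TTTTT -> 1
  row 14 [01110]: clauses=FFTFF -> 0
  row 15 [01111]: clauses=TFTFF -> 0
  row 16 [10000]: clauses=TTTTT -> 1
  row 17 [10001]: clauses=TTTTT -> 1
  row 18 [10010]: clauses=FFTTT -> 0
  row 19 [10011]: clauses=TFTTT -> 0
  row 20 [10100]: clauses=TTTTT -> 1
  row 21 [10101]: clauses=TTTTT -> 1
  row 22 [10110]: clauses=FFTFT -> 0
  row 23 [10111]: clauses=TFTFT -> 0
  row 24 [11000]: clauses=TTTTT -> 1
  row 25 [11001]: clauses=TTTTT -> 1
  row 26 [11010]: clauses=FFTTT -> 0
  row 27 [11011]: clauses=TFTTT -> 0
  row 28 [11100]: clauses=TTTTT -> 1
  row 29 [11101]: clauses=TTTTT -> 1
  row 30 [11110]: clauses=FFTFT -> 0
  row 31 [11111]: clauses=TFTFT -> 0
Full result column, 8 rows per line (x1,x2 fixed per line; x3,x4,x5 runs 000..111 left to right):
  rows 0-7 [x1,x2=00]: 00001100  (ones: 2)
  rows 8-15 [x1,x2=01]: 00001100  (ones: 2)
  rows 16-23 [x1,x2=10]: 11001100  (ones: 4)
  rows 24-31 [x1,x2=11]: 11001100  (ones: 4)
Satisfying assignments = 2+2+4+4 = 12

12


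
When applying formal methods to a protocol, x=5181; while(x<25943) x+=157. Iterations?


Step 1: x goes from 5181 toward 25943 by 157; the body runs while x<25943, so iterations = ceil((bound-start)/step)
Step 2: Distance=20762
Step 3: ceil(20762/157)=133

133


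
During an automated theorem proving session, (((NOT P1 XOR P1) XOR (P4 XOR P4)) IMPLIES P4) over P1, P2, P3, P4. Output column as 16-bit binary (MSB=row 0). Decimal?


Formula: (((NOT P1 XOR P1) XOR (P4 XOR P4)) IMPLIES P4) over P1, P2, P3, P4 (16 rows)
Evaluate each row (bits = P1,P2,P3,P4, MSB first):
  row 0 [0000]: (((NOT 0 XOR 0) XOR (0 XOR 0)) IMPLIES 0) -> 0
  row 1 [0001]: (((NOT 0 XOR 0) XOR (1 XOR 1)) IMPLIES 1) -> 1
  row 2 [0010]: (((NOT 0 XOR 0) XOR (0 XOR 0)) IMPLIES 0) -> 0
  row 3 [0011]: (((NOT 0 XOR 0) XOR (1 XOR 1)) IMPLIES 1) -> 1
  row 4 [0100]: (((NOT 0 XOR 0) XOR (0 XOR 0)) IMPLIES 0) -> 0
  row 5 [0101]: (((NOT 0 XOR 0) XOR (1 XOR 1)) IMPLIES 1) -> 1
  row 6 [0110]: (((NOT 0 XOR 0) XOR (0 XOR 0)) IMPLIES 0) -> 0
  row 7 [0111]: (((NOT 0 XOR 0) XOR (1 XOR 1)) IMPLIES 1) -> 1
  row 8 [1000]: (((NOT 1 XOR 1) XOR (0 XOR 0)) IMPLIES 0) -> 0
  row 9 [1001]: (((NOT 1 XOR 1) XOR (1 XOR 1)) IMPLIES 1) -> 1
  row 10 [1010]: (((NOT 1 XOR 1) XOR (0 XOR 0)) IMPLIES 0) -> 0
  row 11 [1011]: (((NOT 1 XOR 1) XOR (1 XOR 1)) IMPLIES 1) -> 1
  row 12 [1100]: (((NOT 1 XOR 1) XOR (0 XOR 0)) IMPLIES 0) -> 0
  row 13 [1101]: (((NOT 1 XOR 1) XOR (1 XOR 1)) IMPLIES 1) -> 1
  row 14 [1110]: (((NOT 1 XOR 1) XOR (0 XOR 0)) IMPLIES 0) -> 0
  row 15 [1111]: (((NOT 1 XOR 1) XOR (1 XOR 1)) IMPLIES 1) -> 1
Full result column, 4 rows per line (P1,P2 fixed per line; P3,P4 runs 00..11 left to right):
  rows 0-3 [P1,P2=00]: 0101  = hex 5
  rows 4-7 [P1,P2=01]: 0101  = hex 5
  rows 8-11 [P1,P2=10]: 0101  = hex 5
  rows 12-15 [P1,P2=11]: 0101  = hex 5
Output column (row 0 .. row 15) = 0101010101010101
Output column grouped in 4s = 0101 0101 0101 0101 = 0x5555
Convert to decimal digit by digit (value = value*16 + digit):
  5 -> 5
  5*16 + 5 = 85
  85*16 + 5 = 1365
  1365*16 + 5 = 21845
Decimal = 21845

21845


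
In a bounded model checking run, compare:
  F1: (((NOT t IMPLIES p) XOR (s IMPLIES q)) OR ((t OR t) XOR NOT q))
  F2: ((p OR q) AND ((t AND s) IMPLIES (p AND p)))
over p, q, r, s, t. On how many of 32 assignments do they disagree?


F1 = (((NOT t IMPLIES p) XOR (s IMPLIES q)) OR ((t OR t) XOR NOT q))
F2 = ((p OR q) AND ((t AND s) IMPLIES (p AND p)))
Evaluate both on each of 32 rows (bits = p,q,r,s,t):
  row 0 [00000]: F1=1 F2=0 (differ) -> 1
  row 1 [00001]: F1=0 F2=0 -> 0
  row 2 [00010]: F1=1 F2=0 (differ) -> 1
  row 3 [00011]: F1=1 F2=0 (differ) -> 1
  row 4 [00100]: F1=1 F2=0 (differ) -> 1
  row 5 [00101]: F1=0 F2=0 -> 0
  row 6 [00110]: F1=1 F2=0 (differ) -> 1
  row 7 [00111]: F1=1 F2=0 (differ) -> 1
  row 8 [01000]: F1=1 F2=1 -> 0
  row 9 [01001]: F1=1 F2=1 -> 0
  row 10 [01010]: F1=1 F2=1 -> 0
  row 11 [01011]: F1=1 F2=0 (differ) -> 1
  row 12 [01100]: F1=1 F2=1 -> 0
  row 13 [01101]: F1=1 F2=1 -> 0
  row 14 [01110]: F1=1 F2=1 -> 0
  row 15 [01111]: F1=1 F2=0 (differ) -> 1
  row 16 [10000]: F1=1 F2=1 -> 0
  row 17 [10001]: F1=0 F2=1 (differ) -> 1
  row 18 [10010]: F1=1 F2=1 -> 0
  row 19 [10011]: F1=1 F2=1 -> 0
  row 20 [10100]: F1=1 F2=1 -> 0
  row 21 [10101]: F1=0 F2=1 (differ) -> 1
  row 22 [10110]: F1=1 F2=1 -> 0
  row 23 [10111]: F1=1 F2=1 -> 0
  row 24 [11000]: F1=0 F2=1 (differ) -> 1
  row 25 [11001]: F1=1 F2=1 -> 0
  row 26 [11010]: F1=0 F2=1 (differ) -> 1
  row 27 [11011]: F1=1 F2=1 -> 0
  row 28 [11100]: F1=0 F2=1 (differ) -> 1
  row 29 [11101]: F1=1 F2=1 -> 0
  row 30 [11110]: F1=0 F2=1 (differ) -> 1
  row 31 [11111]: F1=1 F2=1 -> 0
Full result column, 8 rows per line (p,q fixed per line; r,s,t runs 000..111 left to right):
  rows 0-7 [p,q=00]: 10111011  (ones: 6)
  rows 8-15 [p,q=01]: 00010001  (ones: 2)
  rows 16-23 [p,q=10]: 01000100  (ones: 2)
  rows 24-31 [p,q=11]: 10101010  (ones: 4)
Disagreements = 6+2+2+4 = 14

14
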